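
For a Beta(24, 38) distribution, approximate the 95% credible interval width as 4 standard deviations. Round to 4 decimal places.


Variance of Beta(a,b) = ab / ((a+b)^2 * (a+b+1))
= 24*38 / ((62)^2 * 63)
= 0.0038
SD = sqrt(0.0038) = 0.0614
Width = 4 * SD = 0.2455

0.2455


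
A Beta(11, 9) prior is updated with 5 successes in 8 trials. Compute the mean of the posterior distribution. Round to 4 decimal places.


After update: Beta(16, 12)
Mean = 16 / (16 + 12) = 16 / 28
= 0.5714

0.5714


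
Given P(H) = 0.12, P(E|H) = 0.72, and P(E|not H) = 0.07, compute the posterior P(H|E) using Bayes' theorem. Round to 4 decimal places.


By Bayes' theorem: P(H|E) = P(E|H)*P(H) / P(E)
P(E) = P(E|H)*P(H) + P(E|not H)*P(not H)
P(E) = 0.72*0.12 + 0.07*0.88 = 0.148
P(H|E) = 0.72*0.12 / 0.148 = 0.5838

0.5838


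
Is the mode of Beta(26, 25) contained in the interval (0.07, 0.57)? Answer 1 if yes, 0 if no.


Mode = (a-1)/(a+b-2) = 25/49 = 0.5102
Interval: (0.07, 0.57)
Contains mode? 1

1


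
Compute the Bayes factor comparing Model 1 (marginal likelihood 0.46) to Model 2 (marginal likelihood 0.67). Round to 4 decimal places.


BF12 = marginal likelihood of M1 / marginal likelihood of M2
= 0.46/0.67
= 0.6866

0.6866


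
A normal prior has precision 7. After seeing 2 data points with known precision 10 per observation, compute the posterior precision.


In the conjugate normal model, precisions add:
tau_posterior = tau_prior + n * tau_data
= 7 + 2*10 = 27

27


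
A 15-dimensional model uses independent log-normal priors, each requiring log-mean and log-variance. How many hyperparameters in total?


Per parameter: 2 (log-mean and log-variance).
Total = 15 * 2 = 30

30


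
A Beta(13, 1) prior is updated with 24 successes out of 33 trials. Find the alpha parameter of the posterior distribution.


In the Beta-Binomial conjugate update:
alpha_post = alpha_prior + successes
= 13 + 24
= 37

37


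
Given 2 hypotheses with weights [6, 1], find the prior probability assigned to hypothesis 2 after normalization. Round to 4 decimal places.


To normalize, divide each weight by the sum of all weights.
Sum = 7
Prior(H2) = 1/7 = 0.1429

0.1429


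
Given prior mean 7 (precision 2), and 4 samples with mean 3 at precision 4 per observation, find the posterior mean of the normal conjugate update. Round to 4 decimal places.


The posterior mean is a precision-weighted average of prior and data.
Post. prec. = 2 + 16 = 18
Post. mean = (14 + 48)/18 = 62/18 = 3.4444

3.4444


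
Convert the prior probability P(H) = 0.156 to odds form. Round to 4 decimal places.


P(not H) = 1 - 0.156 = 0.844
Odds = 0.156 / 0.844 = 0.1848

0.1848


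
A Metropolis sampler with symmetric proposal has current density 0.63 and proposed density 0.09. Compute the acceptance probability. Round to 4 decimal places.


For symmetric proposals, acceptance = min(1, pi(x*)/pi(x))
= min(1, 0.09/0.63)
= min(1, 0.1429) = 0.1429

0.1429


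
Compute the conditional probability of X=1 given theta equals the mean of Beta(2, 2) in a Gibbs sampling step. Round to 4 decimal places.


Mean of Beta(2, 2) = 0.5
P(X=1 | theta=0.5) = 0.5

0.5


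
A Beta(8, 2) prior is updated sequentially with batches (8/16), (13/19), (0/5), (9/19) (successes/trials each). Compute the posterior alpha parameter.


Sequential conjugate updating is equivalent to a single batch update.
Total successes across all batches = 30
alpha_posterior = alpha_prior + total_successes = 8 + 30
= 38

38


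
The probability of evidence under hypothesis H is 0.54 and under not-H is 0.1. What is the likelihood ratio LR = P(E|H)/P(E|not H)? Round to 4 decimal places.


LR = 0.54 / 0.1
= 5.4

5.4


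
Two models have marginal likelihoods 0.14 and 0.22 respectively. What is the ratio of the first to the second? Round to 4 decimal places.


Evidence ratio = 0.14 / 0.22
= 0.6364

0.6364


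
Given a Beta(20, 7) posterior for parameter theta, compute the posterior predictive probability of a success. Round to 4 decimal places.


For a Beta-Bernoulli model, the predictive probability is the mean:
P(success) = 20/(20+7) = 20/27 = 0.7407

0.7407


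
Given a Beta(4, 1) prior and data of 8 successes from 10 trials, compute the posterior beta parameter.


Number of failures = 10 - 8 = 2
Posterior beta = 1 + 2 = 3

3


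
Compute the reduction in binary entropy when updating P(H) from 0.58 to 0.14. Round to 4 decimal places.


H_before = -p*log2(p) - (1-p)*log2(1-p) for p=0.58: 0.9815
H_after for p=0.14: 0.5842
Reduction = 0.9815 - 0.5842 = 0.3972

0.3972


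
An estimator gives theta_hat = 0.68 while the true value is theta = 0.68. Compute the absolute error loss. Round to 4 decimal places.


The absolute error loss is |theta_hat - theta|
= |0.68 - 0.68|
= 0.0

0.0


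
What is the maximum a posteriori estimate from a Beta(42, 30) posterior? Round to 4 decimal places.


The MAP estimate equals the mode of the distribution.
Mode of Beta(a,b) = (a-1)/(a+b-2)
= 41/70
= 0.5857

0.5857


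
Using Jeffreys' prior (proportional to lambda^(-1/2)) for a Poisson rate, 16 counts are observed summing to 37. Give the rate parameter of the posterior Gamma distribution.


Conjugate update: Gamma(prior_shape + S, prior_rate + n).
Prior shape = 0.5, prior rate = 0.
Posterior rate = 0 + n = 16

16.0


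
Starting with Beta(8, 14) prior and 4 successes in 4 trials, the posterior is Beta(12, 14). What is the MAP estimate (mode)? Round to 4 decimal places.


The mode of Beta(a, b) when a > 1 and b > 1 is (a-1)/(a+b-2)
= (12 - 1) / (12 + 14 - 2)
= 11 / 24
= 0.4583

0.4583


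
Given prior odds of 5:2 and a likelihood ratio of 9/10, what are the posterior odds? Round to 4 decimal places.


Posterior odds = prior odds * LR
Prior odds = 5/2 = 2.5
LR = 9/10 = 0.9
Posterior odds = 2.5 * 0.9 = 2.25

2.25


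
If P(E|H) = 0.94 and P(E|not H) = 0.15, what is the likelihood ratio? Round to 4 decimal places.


Likelihood ratio = P(E|H) / P(E|not H)
= 0.94 / 0.15
= 6.2667

6.2667


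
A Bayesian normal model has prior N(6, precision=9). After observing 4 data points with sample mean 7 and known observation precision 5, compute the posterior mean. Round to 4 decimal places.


Posterior mean = (prior_precision * prior_mean + n * data_precision * data_mean) / (prior_precision + n * data_precision)
Numerator = 9*6 + 4*5*7 = 194
Denominator = 9 + 4*5 = 29
Posterior mean = 6.6897

6.6897


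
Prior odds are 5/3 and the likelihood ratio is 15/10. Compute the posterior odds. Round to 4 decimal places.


Posterior odds = prior odds * likelihood ratio
= (5/3) * (15/10)
= 75 / 30
= 2.5

2.5


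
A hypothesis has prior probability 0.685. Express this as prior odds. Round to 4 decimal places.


Odds = P(H) / P(not H) = 0.685 / 0.315
= 2.1746

2.1746


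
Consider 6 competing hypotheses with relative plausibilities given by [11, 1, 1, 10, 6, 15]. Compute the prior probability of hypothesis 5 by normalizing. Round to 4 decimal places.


Sum of weights = 11 + 1 + 1 + 10 + 6 + 15 = 44
Normalized prior for H5 = 6 / 44
= 0.1364

0.1364


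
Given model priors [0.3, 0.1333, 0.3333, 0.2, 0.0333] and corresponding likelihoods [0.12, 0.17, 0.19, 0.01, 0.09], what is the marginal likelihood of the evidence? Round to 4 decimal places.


P(E) = sum_i P(M_i) P(E|M_i)
= 0.036 + 0.0227 + 0.0633 + 0.002 + 0.003
= 0.127

0.127


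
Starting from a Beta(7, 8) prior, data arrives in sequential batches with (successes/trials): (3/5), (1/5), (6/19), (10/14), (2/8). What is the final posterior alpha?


In sequential Bayesian updating, we sum all successes.
Total successes = 22
Final alpha = 7 + 22 = 29

29


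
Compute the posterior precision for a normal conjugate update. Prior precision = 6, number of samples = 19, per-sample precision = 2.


tau_post = tau_0 + n * tau
= 6 + 19 * 2 = 44

44


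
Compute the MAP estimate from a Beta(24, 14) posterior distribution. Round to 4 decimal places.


MAP = mode of Beta distribution
= (alpha - 1)/(alpha + beta - 2)
= (24-1)/(24+14-2)
= 23/36 = 0.6389

0.6389


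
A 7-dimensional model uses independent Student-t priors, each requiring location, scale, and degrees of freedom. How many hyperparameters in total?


Per parameter: 3 (location, scale, and degrees of freedom).
Total = 7 * 3 = 21

21


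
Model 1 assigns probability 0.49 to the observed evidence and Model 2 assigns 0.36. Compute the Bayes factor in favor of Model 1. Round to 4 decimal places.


BF = P(data|M1) / P(data|M2)
= 0.49 / 0.36 = 1.3611

1.3611


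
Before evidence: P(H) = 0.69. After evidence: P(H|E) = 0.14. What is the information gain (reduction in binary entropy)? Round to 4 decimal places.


Prior entropy = 0.8932
Posterior entropy = 0.5842
Information gain = 0.8932 - 0.5842 = 0.3089

0.3089


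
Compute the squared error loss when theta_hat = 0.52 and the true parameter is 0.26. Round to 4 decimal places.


L = (theta_hat - theta_true)^2
= (0.52 - 0.26)^2
= 0.26^2 = 0.0676

0.0676


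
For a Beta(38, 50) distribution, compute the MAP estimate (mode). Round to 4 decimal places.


MAP = mode = (a-1)/(a+b-2)
= (38-1)/(38+50-2)
= 37/86 = 0.4302

0.4302


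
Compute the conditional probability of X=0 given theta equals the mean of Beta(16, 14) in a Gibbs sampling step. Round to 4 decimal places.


Mean of Beta(16, 14) = 0.5333
P(X=0 | theta=0.5333) = 0.4667

0.4667


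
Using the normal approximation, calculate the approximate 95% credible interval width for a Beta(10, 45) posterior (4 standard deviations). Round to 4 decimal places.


Var(Beta) = 10*45/(55^2 * 56) = 0.0027
SD = 0.0515
Width ~ 4*SD = 0.2062

0.2062


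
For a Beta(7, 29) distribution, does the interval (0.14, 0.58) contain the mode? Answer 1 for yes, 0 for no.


Mode of Beta(a,b) = (a-1)/(a+b-2)
= (7-1)/(7+29-2) = 0.1765
Check: 0.14 <= 0.1765 <= 0.58?
Result: 1

1


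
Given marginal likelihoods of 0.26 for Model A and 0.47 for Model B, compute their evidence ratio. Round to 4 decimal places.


Ratio = ML(A) / ML(B) = 0.26/0.47
= 0.5532

0.5532


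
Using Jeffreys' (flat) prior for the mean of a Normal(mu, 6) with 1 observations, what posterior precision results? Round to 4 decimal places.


Flat prior means prior precision is 0.
Posterior precision = n / sigma^2 = 1/6 = 0.1667

0.1667


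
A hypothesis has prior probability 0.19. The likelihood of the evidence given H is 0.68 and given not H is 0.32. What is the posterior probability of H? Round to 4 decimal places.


Using Bayes' theorem:
P(E) = 0.19 * 0.68 + 0.81 * 0.32
P(E) = 0.3884
P(H|E) = (0.19 * 0.68) / 0.3884 = 0.3326

0.3326


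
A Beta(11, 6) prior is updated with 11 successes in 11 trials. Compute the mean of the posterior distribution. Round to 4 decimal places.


After update: Beta(22, 6)
Mean = 22 / (22 + 6) = 22 / 28
= 0.7857

0.7857


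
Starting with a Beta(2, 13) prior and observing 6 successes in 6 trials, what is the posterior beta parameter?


Posterior beta = prior beta + failures
Failures = 6 - 6 = 0
beta_post = 13 + 0 = 13

13


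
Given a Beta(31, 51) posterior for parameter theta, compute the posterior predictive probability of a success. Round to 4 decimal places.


For a Beta-Bernoulli model, the predictive probability is the mean:
P(success) = 31/(31+51) = 31/82 = 0.378

0.378


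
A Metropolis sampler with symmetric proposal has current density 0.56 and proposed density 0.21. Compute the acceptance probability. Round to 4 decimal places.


For symmetric proposals, acceptance = min(1, pi(x*)/pi(x))
= min(1, 0.21/0.56)
= min(1, 0.375) = 0.375

0.375


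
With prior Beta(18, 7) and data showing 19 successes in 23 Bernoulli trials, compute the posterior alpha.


Conjugate update: alpha_posterior = alpha_prior + k
= 18 + 19 = 37

37


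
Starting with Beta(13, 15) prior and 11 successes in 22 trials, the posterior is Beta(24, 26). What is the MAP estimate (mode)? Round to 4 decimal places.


The mode of Beta(a, b) when a > 1 and b > 1 is (a-1)/(a+b-2)
= (24 - 1) / (24 + 26 - 2)
= 23 / 48
= 0.4792

0.4792


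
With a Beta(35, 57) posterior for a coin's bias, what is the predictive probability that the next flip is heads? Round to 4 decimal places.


The predictive probability equals the posterior mean.
P(next = heads) = alpha / (alpha + beta)
= 35 / 92 = 0.3804

0.3804


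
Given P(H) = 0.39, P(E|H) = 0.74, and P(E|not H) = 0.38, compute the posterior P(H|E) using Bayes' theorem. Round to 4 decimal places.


By Bayes' theorem: P(H|E) = P(E|H)*P(H) / P(E)
P(E) = P(E|H)*P(H) + P(E|not H)*P(not H)
P(E) = 0.74*0.39 + 0.38*0.61 = 0.5204
P(H|E) = 0.74*0.39 / 0.5204 = 0.5546

0.5546


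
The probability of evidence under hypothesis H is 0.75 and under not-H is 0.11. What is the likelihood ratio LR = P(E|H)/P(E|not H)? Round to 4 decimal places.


LR = 0.75 / 0.11
= 6.8182

6.8182


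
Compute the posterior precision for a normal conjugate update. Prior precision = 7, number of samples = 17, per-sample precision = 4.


tau_post = tau_0 + n * tau
= 7 + 17 * 4 = 75

75


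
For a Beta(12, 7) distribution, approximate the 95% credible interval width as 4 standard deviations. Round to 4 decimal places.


Variance of Beta(a,b) = ab / ((a+b)^2 * (a+b+1))
= 12*7 / ((19)^2 * 20)
= 0.0116
SD = sqrt(0.0116) = 0.1079
Width = 4 * SD = 0.4315

0.4315


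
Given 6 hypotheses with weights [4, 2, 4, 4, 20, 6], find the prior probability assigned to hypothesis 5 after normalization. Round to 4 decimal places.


To normalize, divide each weight by the sum of all weights.
Sum = 40
Prior(H5) = 20/40 = 0.5

0.5


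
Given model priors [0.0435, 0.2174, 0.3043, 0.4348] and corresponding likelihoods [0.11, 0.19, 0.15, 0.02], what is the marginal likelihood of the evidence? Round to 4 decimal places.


P(E) = sum_i P(M_i) P(E|M_i)
= 0.0048 + 0.0413 + 0.0456 + 0.0087
= 0.1004

0.1004


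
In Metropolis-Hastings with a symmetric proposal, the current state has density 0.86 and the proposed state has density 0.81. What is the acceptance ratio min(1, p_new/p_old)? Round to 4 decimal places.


Ratio = p_new / p_old = 0.81 / 0.86 = 0.9419
Acceptance = min(1, 0.9419) = 0.9419

0.9419


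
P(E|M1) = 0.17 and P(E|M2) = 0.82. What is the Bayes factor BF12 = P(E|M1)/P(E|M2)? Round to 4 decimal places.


Bayes factor BF12 = P(E|M1) / P(E|M2)
= 0.17 / 0.82
= 0.2073

0.2073


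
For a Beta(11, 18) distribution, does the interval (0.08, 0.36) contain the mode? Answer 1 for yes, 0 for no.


Mode of Beta(a,b) = (a-1)/(a+b-2)
= (11-1)/(11+18-2) = 0.3704
Check: 0.08 <= 0.3704 <= 0.36?
Result: 0

0


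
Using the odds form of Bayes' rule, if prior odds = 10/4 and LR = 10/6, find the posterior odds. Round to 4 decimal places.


Bayes' rule in odds form: posterior odds = prior odds * LR
= (10 * 10) / (4 * 6)
= 100/24 = 4.1667

4.1667


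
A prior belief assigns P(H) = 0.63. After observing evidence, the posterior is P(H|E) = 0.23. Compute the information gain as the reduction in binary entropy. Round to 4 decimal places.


H(prior) = -0.63*log2(0.63) - 0.37*log2(0.37)
= 0.9507
H(post) = -0.23*log2(0.23) - 0.77*log2(0.77)
= 0.778
IG = 0.9507 - 0.778 = 0.1727

0.1727


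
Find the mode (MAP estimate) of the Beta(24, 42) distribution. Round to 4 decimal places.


For Beta(a,b) with a,b > 1:
Mode = (a-1)/(a+b-2) = (24-1)/(66-2)
= 23/64 = 0.3594

0.3594


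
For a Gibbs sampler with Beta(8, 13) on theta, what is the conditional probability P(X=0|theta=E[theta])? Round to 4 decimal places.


E[theta] = 8/(8+13) = 0.381
P(X=0|theta) = 1 - theta = 0.619

0.619


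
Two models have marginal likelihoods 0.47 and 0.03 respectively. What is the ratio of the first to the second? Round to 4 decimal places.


Evidence ratio = 0.47 / 0.03
= 15.6667

15.6667


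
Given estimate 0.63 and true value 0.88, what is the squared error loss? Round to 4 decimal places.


Squared error = (estimate - true)^2
Difference = -0.25
Loss = -0.25^2 = 0.0625

0.0625


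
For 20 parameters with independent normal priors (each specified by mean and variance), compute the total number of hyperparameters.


A normal prior has 2 hyperparameters per parameter.
Total = 20 * 2 = 40

40


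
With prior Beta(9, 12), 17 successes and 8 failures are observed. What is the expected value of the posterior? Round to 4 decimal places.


Posterior = Beta(26, 20)
E[theta] = alpha/(alpha+beta)
= 26/46 = 0.5652

0.5652


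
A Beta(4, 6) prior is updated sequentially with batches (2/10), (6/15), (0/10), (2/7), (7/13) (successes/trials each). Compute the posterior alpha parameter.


Sequential conjugate updating is equivalent to a single batch update.
Total successes across all batches = 17
alpha_posterior = alpha_prior + total_successes = 4 + 17
= 21

21


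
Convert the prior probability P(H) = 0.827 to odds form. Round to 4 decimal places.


P(not H) = 1 - 0.827 = 0.173
Odds = 0.827 / 0.173 = 4.7803

4.7803


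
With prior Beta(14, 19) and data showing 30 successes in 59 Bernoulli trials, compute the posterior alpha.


Conjugate update: alpha_posterior = alpha_prior + k
= 14 + 30 = 44

44


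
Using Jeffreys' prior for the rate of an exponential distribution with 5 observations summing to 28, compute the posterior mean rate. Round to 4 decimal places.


Jeffreys' prior leads to posterior Gamma(5, 28).
Mean = 5/28 = 0.1786

0.1786


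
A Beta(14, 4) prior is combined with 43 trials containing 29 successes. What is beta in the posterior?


In conjugate updating:
beta_posterior = beta_prior + (n - k)
= 4 + (43 - 29)
= 4 + 14 = 18

18


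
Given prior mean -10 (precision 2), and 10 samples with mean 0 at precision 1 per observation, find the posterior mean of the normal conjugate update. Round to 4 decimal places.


The posterior mean is a precision-weighted average of prior and data.
Post. prec. = 2 + 10 = 12
Post. mean = (-20 + 0)/12 = -20/12 = -1.6667

-1.6667


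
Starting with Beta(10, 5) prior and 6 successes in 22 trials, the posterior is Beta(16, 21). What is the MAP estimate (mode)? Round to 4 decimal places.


The mode of Beta(a, b) when a > 1 and b > 1 is (a-1)/(a+b-2)
= (16 - 1) / (16 + 21 - 2)
= 15 / 35
= 0.4286

0.4286


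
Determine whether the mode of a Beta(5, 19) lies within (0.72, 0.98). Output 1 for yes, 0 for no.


First find the mode: (a-1)/(a+b-2) = 0.1818
Is 0.1818 in (0.72, 0.98)? 0

0


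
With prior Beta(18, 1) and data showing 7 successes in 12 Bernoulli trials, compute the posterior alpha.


Conjugate update: alpha_posterior = alpha_prior + k
= 18 + 7 = 25

25


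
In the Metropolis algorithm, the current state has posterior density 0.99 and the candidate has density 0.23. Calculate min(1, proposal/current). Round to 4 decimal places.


Ratio = 0.23/0.99 = 0.2323
Acceptance probability = min(1, 0.2323)
= 0.2323

0.2323


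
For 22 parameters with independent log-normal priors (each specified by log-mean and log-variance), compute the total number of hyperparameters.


A log-normal prior has 2 hyperparameters per parameter.
Total = 22 * 2 = 44

44


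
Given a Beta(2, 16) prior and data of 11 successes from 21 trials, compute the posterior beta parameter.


Number of failures = 21 - 11 = 10
Posterior beta = 16 + 10 = 26

26


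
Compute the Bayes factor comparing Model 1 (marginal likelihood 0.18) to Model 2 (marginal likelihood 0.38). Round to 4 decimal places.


BF12 = marginal likelihood of M1 / marginal likelihood of M2
= 0.18/0.38
= 0.4737

0.4737


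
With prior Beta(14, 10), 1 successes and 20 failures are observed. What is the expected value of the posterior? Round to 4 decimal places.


Posterior = Beta(15, 30)
E[theta] = alpha/(alpha+beta)
= 15/45 = 0.3333

0.3333


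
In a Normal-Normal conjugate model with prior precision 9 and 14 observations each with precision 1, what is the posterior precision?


Posterior precision = prior precision + n * observation precision
= 9 + 14 * 1
= 9 + 14 = 23

23


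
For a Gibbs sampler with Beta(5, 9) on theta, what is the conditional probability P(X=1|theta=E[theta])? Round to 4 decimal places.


E[theta] = 5/(5+9) = 0.3571
P(X=1|theta) = theta = 0.3571

0.3571


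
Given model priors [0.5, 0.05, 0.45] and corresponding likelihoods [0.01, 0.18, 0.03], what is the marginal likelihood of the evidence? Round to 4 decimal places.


P(E) = sum_i P(M_i) P(E|M_i)
= 0.005 + 0.009 + 0.0135
= 0.0275

0.0275


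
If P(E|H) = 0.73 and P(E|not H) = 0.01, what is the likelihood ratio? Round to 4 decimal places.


Likelihood ratio = P(E|H) / P(E|not H)
= 0.73 / 0.01
= 73.0

73.0


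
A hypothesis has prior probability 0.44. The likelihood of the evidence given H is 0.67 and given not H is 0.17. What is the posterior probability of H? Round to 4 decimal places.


Using Bayes' theorem:
P(E) = 0.44 * 0.67 + 0.56 * 0.17
P(E) = 0.39
P(H|E) = (0.44 * 0.67) / 0.39 = 0.7559

0.7559


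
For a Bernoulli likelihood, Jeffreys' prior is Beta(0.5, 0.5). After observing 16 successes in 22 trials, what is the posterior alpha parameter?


Jeffreys' prior for Bernoulli is Beta(0.5, 0.5).
Posterior is Beta(0.5 + k, 0.5 + n - k).
Posterior alpha = 0.5 + k = 0.5 + 16 = 16.5

16.5


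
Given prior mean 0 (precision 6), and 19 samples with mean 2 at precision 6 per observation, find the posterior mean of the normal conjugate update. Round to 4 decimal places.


The posterior mean is a precision-weighted average of prior and data.
Post. prec. = 6 + 114 = 120
Post. mean = (0 + 228)/120 = 228/120 = 1.9

1.9


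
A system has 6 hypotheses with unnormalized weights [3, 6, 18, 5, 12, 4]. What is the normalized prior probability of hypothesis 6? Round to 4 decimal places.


The normalized prior is the weight divided by the total.
Total weight = 48
P(H6) = 4 / 48 = 0.0833

0.0833


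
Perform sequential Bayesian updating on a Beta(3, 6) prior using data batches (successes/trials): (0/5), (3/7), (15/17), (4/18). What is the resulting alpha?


Accumulate successes: 22
Posterior alpha = prior alpha + sum of successes
= 3 + 22 = 25

25


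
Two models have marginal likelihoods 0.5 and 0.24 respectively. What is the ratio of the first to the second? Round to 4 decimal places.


Evidence ratio = 0.5 / 0.24
= 2.0833

2.0833


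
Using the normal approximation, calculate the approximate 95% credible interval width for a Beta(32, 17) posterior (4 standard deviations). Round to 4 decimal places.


Var(Beta) = 32*17/(49^2 * 50) = 0.0045
SD = 0.0673
Width ~ 4*SD = 0.2693

0.2693


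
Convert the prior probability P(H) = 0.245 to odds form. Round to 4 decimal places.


P(not H) = 1 - 0.245 = 0.755
Odds = 0.245 / 0.755 = 0.3245

0.3245


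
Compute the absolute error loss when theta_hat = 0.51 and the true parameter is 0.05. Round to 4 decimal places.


L = |theta_hat - theta_true|
= |0.51 - 0.05| = 0.46

0.46


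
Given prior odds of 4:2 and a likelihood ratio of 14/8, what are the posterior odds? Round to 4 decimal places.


Posterior odds = prior odds * LR
Prior odds = 4/2 = 2.0
LR = 14/8 = 1.75
Posterior odds = 2.0 * 1.75 = 3.5

3.5


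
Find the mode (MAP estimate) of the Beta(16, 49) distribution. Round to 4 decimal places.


For Beta(a,b) with a,b > 1:
Mode = (a-1)/(a+b-2) = (16-1)/(65-2)
= 15/63 = 0.2381

0.2381


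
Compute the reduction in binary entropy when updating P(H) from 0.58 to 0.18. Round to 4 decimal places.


H_before = -p*log2(p) - (1-p)*log2(1-p) for p=0.58: 0.9815
H_after for p=0.18: 0.6801
Reduction = 0.9815 - 0.6801 = 0.3014

0.3014


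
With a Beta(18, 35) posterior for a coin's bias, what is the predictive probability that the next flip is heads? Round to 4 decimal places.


The predictive probability equals the posterior mean.
P(next = heads) = alpha / (alpha + beta)
= 18 / 53 = 0.3396

0.3396


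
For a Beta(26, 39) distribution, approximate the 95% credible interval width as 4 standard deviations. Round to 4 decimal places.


Variance of Beta(a,b) = ab / ((a+b)^2 * (a+b+1))
= 26*39 / ((65)^2 * 66)
= 0.0036
SD = sqrt(0.0036) = 0.0603
Width = 4 * SD = 0.2412

0.2412


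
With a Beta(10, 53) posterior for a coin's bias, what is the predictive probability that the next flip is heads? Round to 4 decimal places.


The predictive probability equals the posterior mean.
P(next = heads) = alpha / (alpha + beta)
= 10 / 63 = 0.1587

0.1587


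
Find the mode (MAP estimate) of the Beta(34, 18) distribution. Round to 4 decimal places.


For Beta(a,b) with a,b > 1:
Mode = (a-1)/(a+b-2) = (34-1)/(52-2)
= 33/50 = 0.66

0.66


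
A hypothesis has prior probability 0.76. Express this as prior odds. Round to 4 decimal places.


Odds = P(H) / P(not H) = 0.76 / 0.24
= 3.1667

3.1667


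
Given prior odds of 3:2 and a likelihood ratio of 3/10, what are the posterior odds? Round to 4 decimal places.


Posterior odds = prior odds * LR
Prior odds = 3/2 = 1.5
LR = 3/10 = 0.3
Posterior odds = 1.5 * 0.3 = 0.45

0.45


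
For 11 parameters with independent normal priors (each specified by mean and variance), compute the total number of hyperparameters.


A normal prior has 2 hyperparameters per parameter.
Total = 11 * 2 = 22

22


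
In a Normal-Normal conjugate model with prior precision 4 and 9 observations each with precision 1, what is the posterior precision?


Posterior precision = prior precision + n * observation precision
= 4 + 9 * 1
= 4 + 9 = 13

13


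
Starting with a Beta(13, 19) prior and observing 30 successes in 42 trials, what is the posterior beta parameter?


Posterior beta = prior beta + failures
Failures = 42 - 30 = 12
beta_post = 19 + 12 = 31

31


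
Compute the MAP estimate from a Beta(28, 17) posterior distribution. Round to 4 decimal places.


MAP = mode of Beta distribution
= (alpha - 1)/(alpha + beta - 2)
= (28-1)/(28+17-2)
= 27/43 = 0.6279

0.6279


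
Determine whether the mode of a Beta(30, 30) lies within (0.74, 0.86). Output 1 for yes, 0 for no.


First find the mode: (a-1)/(a+b-2) = 0.5
Is 0.5 in (0.74, 0.86)? 0

0


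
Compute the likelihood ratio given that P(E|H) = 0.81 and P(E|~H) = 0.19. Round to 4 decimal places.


LR = P(E|H) / P(E|~H)
= 0.81 / 0.19 = 4.2632

4.2632


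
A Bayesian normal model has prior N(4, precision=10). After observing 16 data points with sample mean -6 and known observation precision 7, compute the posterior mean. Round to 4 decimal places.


Posterior mean = (prior_precision * prior_mean + n * data_precision * data_mean) / (prior_precision + n * data_precision)
Numerator = 10*4 + 16*7*-6 = -632
Denominator = 10 + 16*7 = 122
Posterior mean = -5.1803

-5.1803


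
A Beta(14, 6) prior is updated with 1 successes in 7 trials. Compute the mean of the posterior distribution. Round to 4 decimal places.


After update: Beta(15, 12)
Mean = 15 / (15 + 12) = 15 / 27
= 0.5556

0.5556


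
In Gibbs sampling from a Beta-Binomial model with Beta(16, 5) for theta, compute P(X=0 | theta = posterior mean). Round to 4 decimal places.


Posterior mean = alpha/(alpha+beta) = 16/21 = 0.7619
P(X=0|theta=mean) = 1 - theta = 0.2381

0.2381


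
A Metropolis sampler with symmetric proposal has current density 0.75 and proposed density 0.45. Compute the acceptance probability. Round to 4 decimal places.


For symmetric proposals, acceptance = min(1, pi(x*)/pi(x))
= min(1, 0.45/0.75)
= min(1, 0.6) = 0.6

0.6


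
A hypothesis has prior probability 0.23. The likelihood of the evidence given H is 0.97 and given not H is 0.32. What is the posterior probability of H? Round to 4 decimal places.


Using Bayes' theorem:
P(E) = 0.23 * 0.97 + 0.77 * 0.32
P(E) = 0.4695
P(H|E) = (0.23 * 0.97) / 0.4695 = 0.4752

0.4752


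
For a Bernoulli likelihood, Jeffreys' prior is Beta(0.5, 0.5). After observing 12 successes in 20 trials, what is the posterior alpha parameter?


Jeffreys' prior for Bernoulli is Beta(0.5, 0.5).
Posterior is Beta(0.5 + k, 0.5 + n - k).
Posterior alpha = 0.5 + k = 0.5 + 12 = 12.5

12.5


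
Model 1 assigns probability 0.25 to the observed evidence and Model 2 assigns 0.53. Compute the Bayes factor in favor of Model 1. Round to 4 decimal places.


BF = P(data|M1) / P(data|M2)
= 0.25 / 0.53 = 0.4717

0.4717


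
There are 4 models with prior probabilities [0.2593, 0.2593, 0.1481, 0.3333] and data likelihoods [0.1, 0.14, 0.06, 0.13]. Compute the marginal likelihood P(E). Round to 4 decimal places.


P(E) = sum over models of P(M_i) * P(E|M_i)
= 0.2593*0.1 + 0.2593*0.14 + 0.1481*0.06 + 0.3333*0.13
= 0.1144

0.1144


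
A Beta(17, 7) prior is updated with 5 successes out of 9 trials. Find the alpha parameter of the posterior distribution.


In the Beta-Binomial conjugate update:
alpha_post = alpha_prior + successes
= 17 + 5
= 22

22


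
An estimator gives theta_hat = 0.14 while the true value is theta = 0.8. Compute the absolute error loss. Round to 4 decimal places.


The absolute error loss is |theta_hat - theta|
= |0.14 - 0.8|
= 0.66

0.66


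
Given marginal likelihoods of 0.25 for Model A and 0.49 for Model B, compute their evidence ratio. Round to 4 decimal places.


Ratio = ML(A) / ML(B) = 0.25/0.49
= 0.5102

0.5102


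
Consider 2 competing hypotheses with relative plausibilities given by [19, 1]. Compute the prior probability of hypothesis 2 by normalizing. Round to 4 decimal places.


Sum of weights = 19 + 1 = 20
Normalized prior for H2 = 1 / 20
= 0.05

0.05


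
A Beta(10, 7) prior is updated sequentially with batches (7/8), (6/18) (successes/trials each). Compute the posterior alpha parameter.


Sequential conjugate updating is equivalent to a single batch update.
Total successes across all batches = 13
alpha_posterior = alpha_prior + total_successes = 10 + 13
= 23

23


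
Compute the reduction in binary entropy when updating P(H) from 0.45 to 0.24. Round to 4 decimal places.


H_before = -p*log2(p) - (1-p)*log2(1-p) for p=0.45: 0.9928
H_after for p=0.24: 0.795
Reduction = 0.9928 - 0.795 = 0.1977

0.1977


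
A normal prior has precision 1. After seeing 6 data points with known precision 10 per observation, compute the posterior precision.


In the conjugate normal model, precisions add:
tau_posterior = tau_prior + n * tau_data
= 1 + 6*10 = 61

61


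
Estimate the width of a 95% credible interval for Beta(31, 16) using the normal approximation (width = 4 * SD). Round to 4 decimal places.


For Beta(a,b): Var = ab/((a+b)^2(a+b+1))
Var = 0.0047, SD = 0.0684
Approximate 95% CI width = 4 * 0.0684 = 0.2736

0.2736


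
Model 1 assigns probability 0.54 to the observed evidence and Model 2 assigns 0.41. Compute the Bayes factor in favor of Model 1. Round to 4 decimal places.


BF = P(data|M1) / P(data|M2)
= 0.54 / 0.41 = 1.3171

1.3171


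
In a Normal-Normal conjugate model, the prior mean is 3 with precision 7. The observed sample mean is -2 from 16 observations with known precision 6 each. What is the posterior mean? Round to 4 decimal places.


Posterior precision = tau0 + n*tau = 7 + 16*6 = 103
Posterior mean = (tau0*mu0 + n*tau*xbar) / posterior_precision
= (7*3 + 16*6*-2) / 103
= -171 / 103 = -1.6602

-1.6602


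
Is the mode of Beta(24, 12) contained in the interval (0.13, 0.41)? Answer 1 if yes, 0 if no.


Mode = (a-1)/(a+b-2) = 23/34 = 0.6765
Interval: (0.13, 0.41)
Contains mode? 0

0


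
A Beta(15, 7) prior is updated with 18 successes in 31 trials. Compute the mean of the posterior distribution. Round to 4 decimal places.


After update: Beta(33, 20)
Mean = 33 / (33 + 20) = 33 / 53
= 0.6226

0.6226


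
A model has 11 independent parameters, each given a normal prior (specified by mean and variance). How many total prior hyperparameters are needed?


Each normal prior needs 2 hyperparameters (mean and variance).
Total = 2 * 11 = 22

22


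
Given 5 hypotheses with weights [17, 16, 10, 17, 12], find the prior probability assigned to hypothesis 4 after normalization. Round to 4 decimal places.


To normalize, divide each weight by the sum of all weights.
Sum = 72
Prior(H4) = 17/72 = 0.2361

0.2361


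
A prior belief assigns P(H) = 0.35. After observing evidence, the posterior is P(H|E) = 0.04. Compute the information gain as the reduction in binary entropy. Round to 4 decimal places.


H(prior) = -0.35*log2(0.35) - 0.65*log2(0.65)
= 0.9341
H(post) = -0.04*log2(0.04) - 0.96*log2(0.96)
= 0.2423
IG = 0.9341 - 0.2423 = 0.6918

0.6918


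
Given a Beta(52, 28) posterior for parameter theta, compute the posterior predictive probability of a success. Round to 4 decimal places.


For a Beta-Bernoulli model, the predictive probability is the mean:
P(success) = 52/(52+28) = 52/80 = 0.65

0.65


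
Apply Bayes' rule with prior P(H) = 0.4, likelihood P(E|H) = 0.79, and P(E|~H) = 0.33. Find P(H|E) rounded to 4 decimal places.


Step 1: Compute marginal P(E) = P(E|H)P(H) + P(E|~H)P(~H)
= 0.79*0.4 + 0.33*0.6 = 0.514
Step 2: P(H|E) = P(E|H)P(H)/P(E) = 0.316/0.514
= 0.6148

0.6148


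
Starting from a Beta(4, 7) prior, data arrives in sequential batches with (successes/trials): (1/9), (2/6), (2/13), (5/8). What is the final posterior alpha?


In sequential Bayesian updating, we sum all successes.
Total successes = 10
Final alpha = 4 + 10 = 14

14


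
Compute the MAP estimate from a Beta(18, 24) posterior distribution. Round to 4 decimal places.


MAP = mode of Beta distribution
= (alpha - 1)/(alpha + beta - 2)
= (18-1)/(18+24-2)
= 17/40 = 0.425

0.425


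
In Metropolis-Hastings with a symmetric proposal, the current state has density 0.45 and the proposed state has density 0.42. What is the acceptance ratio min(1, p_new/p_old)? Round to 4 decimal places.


Ratio = p_new / p_old = 0.42 / 0.45 = 0.9333
Acceptance = min(1, 0.9333) = 0.9333

0.9333


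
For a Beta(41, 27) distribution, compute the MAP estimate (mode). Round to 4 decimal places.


MAP = mode = (a-1)/(a+b-2)
= (41-1)/(41+27-2)
= 40/66 = 0.6061

0.6061


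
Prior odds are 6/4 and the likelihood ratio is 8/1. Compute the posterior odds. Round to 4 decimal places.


Posterior odds = prior odds * likelihood ratio
= (6/4) * (8/1)
= 48 / 4
= 12.0

12.0


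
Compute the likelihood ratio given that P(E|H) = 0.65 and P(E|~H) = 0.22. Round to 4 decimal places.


LR = P(E|H) / P(E|~H)
= 0.65 / 0.22 = 2.9545

2.9545


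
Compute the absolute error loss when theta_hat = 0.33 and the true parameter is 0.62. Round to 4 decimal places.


L = |theta_hat - theta_true|
= |0.33 - 0.62| = 0.29

0.29


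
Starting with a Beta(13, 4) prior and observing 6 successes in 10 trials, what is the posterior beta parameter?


Posterior beta = prior beta + failures
Failures = 10 - 6 = 4
beta_post = 4 + 4 = 8

8


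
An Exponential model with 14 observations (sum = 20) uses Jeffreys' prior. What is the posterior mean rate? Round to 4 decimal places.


Posterior Gamma(14, 20)
E[lambda] = 14/20 = 0.7

0.7


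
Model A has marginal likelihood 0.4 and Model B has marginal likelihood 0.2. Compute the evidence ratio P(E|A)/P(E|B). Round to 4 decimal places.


Evidence ratio = P(E|A) / P(E|B)
= 0.4 / 0.2
= 2.0

2.0


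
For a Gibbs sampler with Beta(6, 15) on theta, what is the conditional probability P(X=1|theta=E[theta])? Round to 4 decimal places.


E[theta] = 6/(6+15) = 0.2857
P(X=1|theta) = theta = 0.2857

0.2857


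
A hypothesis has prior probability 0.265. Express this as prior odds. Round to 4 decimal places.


Odds = P(H) / P(not H) = 0.265 / 0.735
= 0.3605

0.3605


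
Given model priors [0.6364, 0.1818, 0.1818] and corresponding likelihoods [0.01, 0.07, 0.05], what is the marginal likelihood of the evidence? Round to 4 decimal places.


P(E) = sum_i P(M_i) P(E|M_i)
= 0.0064 + 0.0127 + 0.0091
= 0.0282

0.0282


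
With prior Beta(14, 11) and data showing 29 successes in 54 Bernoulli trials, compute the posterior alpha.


Conjugate update: alpha_posterior = alpha_prior + k
= 14 + 29 = 43

43


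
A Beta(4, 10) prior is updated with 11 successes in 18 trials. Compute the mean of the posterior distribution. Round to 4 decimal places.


After update: Beta(15, 17)
Mean = 15 / (15 + 17) = 15 / 32
= 0.4688

0.4688


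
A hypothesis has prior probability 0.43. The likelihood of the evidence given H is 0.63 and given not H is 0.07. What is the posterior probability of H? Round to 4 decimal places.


Using Bayes' theorem:
P(E) = 0.43 * 0.63 + 0.57 * 0.07
P(E) = 0.3108
P(H|E) = (0.43 * 0.63) / 0.3108 = 0.8716

0.8716


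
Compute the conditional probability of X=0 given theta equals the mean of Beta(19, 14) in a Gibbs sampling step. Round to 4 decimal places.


Mean of Beta(19, 14) = 0.5758
P(X=0 | theta=0.5758) = 0.4242

0.4242


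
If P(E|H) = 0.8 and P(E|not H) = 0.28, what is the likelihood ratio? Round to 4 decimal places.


Likelihood ratio = P(E|H) / P(E|not H)
= 0.8 / 0.28
= 2.8571

2.8571


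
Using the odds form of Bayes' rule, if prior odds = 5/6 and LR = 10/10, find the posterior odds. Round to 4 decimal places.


Bayes' rule in odds form: posterior odds = prior odds * LR
= (5 * 10) / (6 * 10)
= 50/60 = 0.8333

0.8333


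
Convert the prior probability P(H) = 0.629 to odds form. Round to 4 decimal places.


P(not H) = 1 - 0.629 = 0.371
Odds = 0.629 / 0.371 = 1.6954

1.6954


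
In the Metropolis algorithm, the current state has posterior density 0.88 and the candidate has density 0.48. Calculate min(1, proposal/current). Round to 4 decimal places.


Ratio = 0.48/0.88 = 0.5455
Acceptance probability = min(1, 0.5455)
= 0.5455

0.5455


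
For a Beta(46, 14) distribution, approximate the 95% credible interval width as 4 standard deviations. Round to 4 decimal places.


Variance of Beta(a,b) = ab / ((a+b)^2 * (a+b+1))
= 46*14 / ((60)^2 * 61)
= 0.0029
SD = sqrt(0.0029) = 0.0542
Width = 4 * SD = 0.2166

0.2166


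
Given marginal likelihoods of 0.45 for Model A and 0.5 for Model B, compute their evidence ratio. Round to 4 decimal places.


Ratio = ML(A) / ML(B) = 0.45/0.5
= 0.9

0.9


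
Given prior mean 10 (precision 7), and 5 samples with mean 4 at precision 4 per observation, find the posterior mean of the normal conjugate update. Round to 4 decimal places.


The posterior mean is a precision-weighted average of prior and data.
Post. prec. = 7 + 20 = 27
Post. mean = (70 + 80)/27 = 150/27 = 5.5556

5.5556


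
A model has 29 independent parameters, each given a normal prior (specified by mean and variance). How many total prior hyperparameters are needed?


Each normal prior needs 2 hyperparameters (mean and variance).
Total = 2 * 29 = 58

58


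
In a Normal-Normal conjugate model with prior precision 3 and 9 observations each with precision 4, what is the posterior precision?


Posterior precision = prior precision + n * observation precision
= 3 + 9 * 4
= 3 + 36 = 39

39


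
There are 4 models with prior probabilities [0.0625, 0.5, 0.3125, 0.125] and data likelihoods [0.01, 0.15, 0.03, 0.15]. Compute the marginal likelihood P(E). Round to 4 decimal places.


P(E) = sum over models of P(M_i) * P(E|M_i)
= 0.0625*0.01 + 0.5*0.15 + 0.3125*0.03 + 0.125*0.15
= 0.1037

0.1037


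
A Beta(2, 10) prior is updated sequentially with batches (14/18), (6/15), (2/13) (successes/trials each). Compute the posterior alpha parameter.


Sequential conjugate updating is equivalent to a single batch update.
Total successes across all batches = 22
alpha_posterior = alpha_prior + total_successes = 2 + 22
= 24

24


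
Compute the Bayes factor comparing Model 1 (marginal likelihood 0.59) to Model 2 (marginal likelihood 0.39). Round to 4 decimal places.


BF12 = marginal likelihood of M1 / marginal likelihood of M2
= 0.59/0.39
= 1.5128

1.5128
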